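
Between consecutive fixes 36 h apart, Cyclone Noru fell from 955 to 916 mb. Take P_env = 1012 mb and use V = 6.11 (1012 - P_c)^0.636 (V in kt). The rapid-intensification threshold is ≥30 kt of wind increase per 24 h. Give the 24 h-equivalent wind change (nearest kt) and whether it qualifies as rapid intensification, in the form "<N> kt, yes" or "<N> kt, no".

21 kt, no

V₁: ΔP = 57, V ≈ 6.11 × 57^0.636 ≈ 79.94 kt.
V₂: ΔP = 96, V ≈ 6.11 × 96^0.636 ≈ 111.37 kt.
ΔV over 36 h = 31.43 kt → 24 h equivalent = 31.43 × 24/36 ≈ 20.95 kt.
21 kt < 30 kt ⇒ not rapid intensification.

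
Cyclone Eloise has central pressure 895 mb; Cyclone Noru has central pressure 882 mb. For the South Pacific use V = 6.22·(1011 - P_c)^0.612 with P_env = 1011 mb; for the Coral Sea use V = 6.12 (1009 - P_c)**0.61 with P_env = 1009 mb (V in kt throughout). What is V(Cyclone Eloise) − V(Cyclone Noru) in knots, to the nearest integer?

Cyclone Eloise: ΔP = 116; V ≈ 6.22 × 116^0.612 ≈ 114.09 kt.
Cyclone Noru: ΔP = 127; V ≈ 6.12 × 127^0.61 ≈ 117.51 kt.
Difference ≈ 114.09 − 117.51 = -3.42 → -3 kt.

-3 kt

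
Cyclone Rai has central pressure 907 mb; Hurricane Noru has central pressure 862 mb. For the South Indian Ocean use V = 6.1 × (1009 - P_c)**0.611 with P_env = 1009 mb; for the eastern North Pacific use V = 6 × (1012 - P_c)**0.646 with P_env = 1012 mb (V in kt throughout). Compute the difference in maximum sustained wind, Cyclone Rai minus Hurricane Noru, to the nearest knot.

-50 kt

Cyclone Rai: ΔP = 102; V ≈ 6.1 × 102^0.611 ≈ 102.94 kt.
Hurricane Noru: ΔP = 150; V ≈ 6 × 150^0.646 ≈ 152.72 kt.
Difference ≈ 102.94 − 152.72 = -49.78 → -50 kt.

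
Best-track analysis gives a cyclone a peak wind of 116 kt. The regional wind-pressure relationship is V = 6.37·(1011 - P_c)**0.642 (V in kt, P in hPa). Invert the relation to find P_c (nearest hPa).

919 hPa

ΔP = (V / 6.37)^(1/0.642) = (116/6.37)^1.558.
116/6.37 = 18.210; 18.210^1.558 ≈ 91.86 hPa.
P_c = 1011 − 91.86 = 919.14 ≈ 919 hPa.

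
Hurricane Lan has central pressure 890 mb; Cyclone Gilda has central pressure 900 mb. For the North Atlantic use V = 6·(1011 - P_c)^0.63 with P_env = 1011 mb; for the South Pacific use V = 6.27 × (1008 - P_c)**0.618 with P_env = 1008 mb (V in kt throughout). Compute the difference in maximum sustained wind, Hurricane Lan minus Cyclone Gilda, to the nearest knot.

10 kt

Hurricane Lan: ΔP = 121; V ≈ 6 × 121^0.63 ≈ 123.11 kt.
Cyclone Gilda: ΔP = 108; V ≈ 6.27 × 108^0.618 ≈ 113.22 kt.
Difference ≈ 123.11 − 113.22 = 9.89 → 10 kt.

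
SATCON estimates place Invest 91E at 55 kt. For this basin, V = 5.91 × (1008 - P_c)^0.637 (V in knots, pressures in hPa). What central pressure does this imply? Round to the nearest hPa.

975 hPa

ΔP = (V / 5.91)^(1/0.637) = (55/5.91)^1.570.
55/5.91 = 9.306; 9.306^1.570 ≈ 33.18 hPa.
P_c = 1008 − 33.18 = 974.82 ≈ 975 hPa.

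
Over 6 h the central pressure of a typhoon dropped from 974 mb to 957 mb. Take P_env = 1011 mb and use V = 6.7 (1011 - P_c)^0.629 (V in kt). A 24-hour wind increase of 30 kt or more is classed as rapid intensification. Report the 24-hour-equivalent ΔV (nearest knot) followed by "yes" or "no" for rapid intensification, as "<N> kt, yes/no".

70 kt, yes

V₁: ΔP = 37, V ≈ 6.7 × 37^0.629 ≈ 64.93 kt.
V₂: ΔP = 54, V ≈ 6.7 × 54^0.629 ≈ 82.37 kt.
ΔV over 6 h = 17.44 kt → 24 h equivalent = 17.44 × 24/6 ≈ 69.76 kt.
70 kt ≥ 30 kt ⇒ rapid intensification.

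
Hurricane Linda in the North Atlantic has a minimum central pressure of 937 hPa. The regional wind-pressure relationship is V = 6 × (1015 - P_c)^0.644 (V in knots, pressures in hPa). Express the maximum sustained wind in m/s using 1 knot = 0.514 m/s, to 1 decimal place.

ΔP = 1015 − 937 = 78 hPa.
V ≈ 6 × 78^0.644 = 6 × 16.539 ≈ 99.234 kt.
99.234 × 0.514 ≈ 51.01 m/s → 51.0 m/s.

51.0 m/s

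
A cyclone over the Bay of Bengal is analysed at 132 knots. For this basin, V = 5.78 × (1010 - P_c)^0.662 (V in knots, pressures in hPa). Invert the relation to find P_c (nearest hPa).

897 hPa

ΔP = (V / 5.78)^(1/0.662) = (132/5.78)^1.511.
132/5.78 = 22.837; 22.837^1.511 ≈ 112.81 hPa.
P_c = 1010 − 112.81 = 897.19 ≈ 897 hPa.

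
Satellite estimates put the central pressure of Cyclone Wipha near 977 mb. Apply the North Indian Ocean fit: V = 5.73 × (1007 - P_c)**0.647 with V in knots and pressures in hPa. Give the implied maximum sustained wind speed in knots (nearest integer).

ΔP = 1007 − 977 = 30 mb.
30^0.647 ≈ 9.030.
V ≈ 5.73 × 9.030 ≈ 51.7 kt.

52 kt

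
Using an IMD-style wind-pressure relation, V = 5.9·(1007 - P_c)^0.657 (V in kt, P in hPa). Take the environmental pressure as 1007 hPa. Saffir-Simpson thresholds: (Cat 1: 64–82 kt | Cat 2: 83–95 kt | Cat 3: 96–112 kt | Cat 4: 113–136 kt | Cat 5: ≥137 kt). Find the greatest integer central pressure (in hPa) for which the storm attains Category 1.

Category 1 begins at V = 64 kt.
Required ΔP = (64/5.9)^(1/0.657) = 10.847^1.522 ≈ 37.66 hPa.
P_c ≤ 1007 − 37.66 = 969.34, so the highest integer P_c is 969 hPa.

969 hPa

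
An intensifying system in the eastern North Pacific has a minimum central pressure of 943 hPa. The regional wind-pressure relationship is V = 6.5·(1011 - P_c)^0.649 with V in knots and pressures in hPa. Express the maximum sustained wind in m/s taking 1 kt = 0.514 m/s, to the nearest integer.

ΔP = 1011 − 943 = 68 hPa.
V ≈ 6.5 × 68^0.649 = 6.5 × 15.463 ≈ 100.511 kt.
100.511 × 0.514 ≈ 51.66 m/s → 52 m/s.

52 m/s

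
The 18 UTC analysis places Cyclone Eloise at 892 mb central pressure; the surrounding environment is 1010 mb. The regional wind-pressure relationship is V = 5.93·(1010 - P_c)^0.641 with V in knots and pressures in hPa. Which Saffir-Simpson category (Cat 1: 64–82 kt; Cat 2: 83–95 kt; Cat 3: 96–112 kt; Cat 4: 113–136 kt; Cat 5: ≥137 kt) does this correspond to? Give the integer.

ΔP = 1010 − 892 = 118 mb.
V ≈ 5.93 × 118^0.641 = 5.93 × 21.29 ≈ 126 kt.
126 kt falls in the Category 4 band.

4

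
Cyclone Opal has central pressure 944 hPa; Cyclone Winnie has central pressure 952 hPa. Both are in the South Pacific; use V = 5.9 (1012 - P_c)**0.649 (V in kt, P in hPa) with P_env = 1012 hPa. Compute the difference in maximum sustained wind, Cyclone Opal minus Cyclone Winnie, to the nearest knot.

Cyclone Opal: ΔP = 68; V ≈ 5.9 × 68^0.649 ≈ 91.23 kt.
Cyclone Winnie: ΔP = 60; V ≈ 5.9 × 60^0.649 ≈ 84.11 kt.
Difference ≈ 91.23 − 84.11 = 7.12 → 7 kt.

7 kt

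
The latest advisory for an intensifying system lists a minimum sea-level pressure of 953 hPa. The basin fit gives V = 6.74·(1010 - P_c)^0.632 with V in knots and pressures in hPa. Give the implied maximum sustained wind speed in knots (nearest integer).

87 kt

ΔP = 1010 − 953 = 57 hPa.
57^0.632 ≈ 12.874.
V ≈ 6.74 × 12.874 ≈ 86.8 kt.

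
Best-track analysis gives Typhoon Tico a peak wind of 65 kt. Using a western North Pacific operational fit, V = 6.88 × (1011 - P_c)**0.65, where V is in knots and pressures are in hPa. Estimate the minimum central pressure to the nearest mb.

979 mb

ΔP = (V / 6.88)^(1/0.65) = (65/6.88)^1.538.
65/6.88 = 9.448; 9.448^1.538 ≈ 31.66 mb.
P_c = 1011 − 31.66 = 979.34 ≈ 979 mb.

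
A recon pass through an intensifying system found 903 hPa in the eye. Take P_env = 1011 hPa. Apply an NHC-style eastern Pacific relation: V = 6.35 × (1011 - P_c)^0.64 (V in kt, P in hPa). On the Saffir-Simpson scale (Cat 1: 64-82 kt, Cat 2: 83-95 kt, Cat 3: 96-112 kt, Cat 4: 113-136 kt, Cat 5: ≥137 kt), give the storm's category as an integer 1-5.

ΔP = 1011 − 903 = 108 hPa.
V ≈ 6.35 × 108^0.64 = 6.35 × 20.02 ≈ 127 kt.
127 kt falls in the Category 4 band.

4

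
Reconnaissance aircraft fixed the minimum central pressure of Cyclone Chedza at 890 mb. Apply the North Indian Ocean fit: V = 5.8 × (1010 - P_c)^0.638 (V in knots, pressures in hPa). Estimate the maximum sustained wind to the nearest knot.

123 kt

ΔP = 1010 − 890 = 120 mb.
120^0.638 ≈ 21.209.
V ≈ 5.8 × 21.209 ≈ 123.0 kt.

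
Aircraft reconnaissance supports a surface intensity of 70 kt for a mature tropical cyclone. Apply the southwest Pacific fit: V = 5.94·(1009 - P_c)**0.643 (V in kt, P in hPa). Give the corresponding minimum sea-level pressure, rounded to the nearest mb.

ΔP = (V / 5.94)^(1/0.643) = (70/5.94)^1.555.
70/5.94 = 11.785; 11.785^1.555 ≈ 46.36 mb.
P_c = 1009 − 46.36 = 962.64 ≈ 963 mb.

963 mb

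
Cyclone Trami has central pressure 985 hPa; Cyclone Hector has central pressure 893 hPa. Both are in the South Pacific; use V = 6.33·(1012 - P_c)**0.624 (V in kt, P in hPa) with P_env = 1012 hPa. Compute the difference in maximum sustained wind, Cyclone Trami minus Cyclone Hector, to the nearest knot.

-75 kt

Cyclone Trami: ΔP = 27; V ≈ 6.33 × 27^0.624 ≈ 49.50 kt.
Cyclone Hector: ΔP = 119; V ≈ 6.33 × 119^0.624 ≈ 124.89 kt.
Difference ≈ 49.50 − 124.89 = -75.39 → -75 kt.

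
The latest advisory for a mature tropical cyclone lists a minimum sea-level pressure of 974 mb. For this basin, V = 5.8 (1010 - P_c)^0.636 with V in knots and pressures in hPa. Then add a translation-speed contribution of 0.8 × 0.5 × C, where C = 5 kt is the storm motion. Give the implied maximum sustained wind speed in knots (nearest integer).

59 kt

ΔP = 1010 − 974 = 36 mb.
36^0.636 ≈ 9.768.
V ≈ 5.8 × 9.768 ≈ 56.7 kt.
Translation term: 0.8 × 0.5 × 5 = 2 kt.
Corrected V ≈ 58.7 kt → 59 kt.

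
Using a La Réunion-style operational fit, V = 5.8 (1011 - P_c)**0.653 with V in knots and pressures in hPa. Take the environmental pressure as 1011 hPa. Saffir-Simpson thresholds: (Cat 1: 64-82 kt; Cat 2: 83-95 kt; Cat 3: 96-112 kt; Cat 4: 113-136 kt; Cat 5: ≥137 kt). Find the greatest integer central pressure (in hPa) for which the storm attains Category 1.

Category 1 begins at V = 64 kt.
Required ΔP = (64/5.8)^(1/0.653) = 11.034^1.531 ≈ 39.52 hPa.
P_c ≤ 1011 − 39.52 = 971.48, so the highest integer P_c is 971 hPa.

971 hPa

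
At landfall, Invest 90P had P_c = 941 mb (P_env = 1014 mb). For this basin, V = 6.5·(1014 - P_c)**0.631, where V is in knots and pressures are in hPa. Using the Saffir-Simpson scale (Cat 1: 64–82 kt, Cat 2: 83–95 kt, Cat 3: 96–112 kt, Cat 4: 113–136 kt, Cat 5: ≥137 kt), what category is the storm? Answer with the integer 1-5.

3

ΔP = 1014 − 941 = 73 mb.
V ≈ 6.5 × 73^0.631 = 6.5 × 14.99 ≈ 97 kt.
97 kt falls in the Category 3 band.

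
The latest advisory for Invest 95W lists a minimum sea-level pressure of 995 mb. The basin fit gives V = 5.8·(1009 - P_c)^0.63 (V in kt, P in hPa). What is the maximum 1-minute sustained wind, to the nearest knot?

ΔP = 1009 − 995 = 14 mb.
14^0.63 ≈ 5.273.
V ≈ 5.8 × 5.273 ≈ 30.6 kt.

31 kt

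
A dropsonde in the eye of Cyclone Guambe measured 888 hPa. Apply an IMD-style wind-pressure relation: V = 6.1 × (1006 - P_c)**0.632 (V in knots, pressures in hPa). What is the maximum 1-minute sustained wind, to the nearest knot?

ΔP = 1006 − 888 = 118 hPa.
118^0.632 ≈ 20.391.
V ≈ 6.1 × 20.391 ≈ 124.4 kt.

124 kt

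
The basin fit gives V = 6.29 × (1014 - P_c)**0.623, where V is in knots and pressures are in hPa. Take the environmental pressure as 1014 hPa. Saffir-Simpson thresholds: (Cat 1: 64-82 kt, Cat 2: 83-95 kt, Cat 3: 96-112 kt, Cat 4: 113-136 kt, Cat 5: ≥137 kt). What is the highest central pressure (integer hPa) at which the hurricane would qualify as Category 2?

951 hPa

Category 2 begins at V = 83 kt.
Required ΔP = (83/6.29)^(1/0.623) = 13.196^1.605 ≈ 62.87 hPa.
P_c ≤ 1014 − 62.87 = 951.13, so the highest integer P_c is 951 hPa.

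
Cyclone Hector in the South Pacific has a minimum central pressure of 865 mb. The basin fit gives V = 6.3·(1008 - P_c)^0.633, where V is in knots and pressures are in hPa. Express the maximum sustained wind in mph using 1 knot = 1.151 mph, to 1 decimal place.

167.8 mph

ΔP = 1008 − 865 = 143 mb.
V ≈ 6.3 × 143^0.633 = 6.3 × 23.138 ≈ 145.770 kt.
145.770 × 1.151 ≈ 167.78 mph → 167.8 mph.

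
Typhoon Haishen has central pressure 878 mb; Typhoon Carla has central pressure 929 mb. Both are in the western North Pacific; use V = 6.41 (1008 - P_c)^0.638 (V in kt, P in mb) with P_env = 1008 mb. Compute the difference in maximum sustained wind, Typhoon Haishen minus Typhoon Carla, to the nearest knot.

Typhoon Haishen: ΔP = 130; V ≈ 6.41 × 130^0.638 ≈ 143.07 kt.
Typhoon Carla: ΔP = 79; V ≈ 6.41 × 79^0.638 ≈ 104.12 kt.
Difference ≈ 143.07 − 104.12 = 38.95 → 39 kt.

39 kt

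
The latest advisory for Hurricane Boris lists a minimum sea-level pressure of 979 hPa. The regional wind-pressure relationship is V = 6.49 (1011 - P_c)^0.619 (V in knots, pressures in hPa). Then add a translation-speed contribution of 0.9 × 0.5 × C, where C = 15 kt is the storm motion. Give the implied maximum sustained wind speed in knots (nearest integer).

ΔP = 1011 − 979 = 32 hPa.
32^0.619 ≈ 8.545.
V ≈ 6.49 × 8.545 ≈ 55.5 kt.
Translation term: 0.9 × 0.5 × 15 = 6.75 kt.
Corrected V ≈ 62.25 kt → 62 kt.

62 kt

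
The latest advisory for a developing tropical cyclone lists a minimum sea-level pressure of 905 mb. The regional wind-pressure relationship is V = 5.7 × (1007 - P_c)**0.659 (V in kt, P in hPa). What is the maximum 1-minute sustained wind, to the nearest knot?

120 kt

ΔP = 1007 − 905 = 102 mb.
102^0.659 ≈ 21.070.
V ≈ 5.7 × 21.070 ≈ 120.1 kt.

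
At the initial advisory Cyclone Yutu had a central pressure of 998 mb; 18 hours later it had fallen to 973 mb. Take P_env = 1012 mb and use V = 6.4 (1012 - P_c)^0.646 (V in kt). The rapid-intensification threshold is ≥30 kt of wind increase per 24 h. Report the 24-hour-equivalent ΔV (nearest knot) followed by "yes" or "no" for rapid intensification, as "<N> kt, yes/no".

V₁: ΔP = 14, V ≈ 6.4 × 14^0.646 ≈ 35.20 kt.
V₂: ΔP = 39, V ≈ 6.4 × 39^0.646 ≈ 68.24 kt.
ΔV over 18 h = 33.04 kt → 24 h equivalent = 33.04 × 24/18 ≈ 44.05 kt.
44 kt ≥ 30 kt ⇒ rapid intensification.

44 kt, yes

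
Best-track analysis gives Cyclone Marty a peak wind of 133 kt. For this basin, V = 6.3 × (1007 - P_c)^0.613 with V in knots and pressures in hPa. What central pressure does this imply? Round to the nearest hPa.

862 hPa

ΔP = (V / 6.3)^(1/0.613) = (133/6.3)^1.631.
133/6.3 = 21.111; 21.111^1.631 ≈ 144.78 hPa.
P_c = 1007 − 144.78 = 862.22 ≈ 862 hPa.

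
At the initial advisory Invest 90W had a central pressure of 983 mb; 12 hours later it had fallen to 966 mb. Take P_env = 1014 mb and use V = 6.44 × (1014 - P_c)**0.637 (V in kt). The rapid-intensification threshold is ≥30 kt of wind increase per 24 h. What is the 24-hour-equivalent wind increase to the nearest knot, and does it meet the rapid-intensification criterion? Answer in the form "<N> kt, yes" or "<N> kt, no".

V₁: ΔP = 31, V ≈ 6.44 × 31^0.637 ≈ 57.40 kt.
V₂: ΔP = 48, V ≈ 6.44 × 48^0.637 ≈ 75.83 kt.
ΔV over 12 h = 18.43 kt → 24 h equivalent = 18.43 × 24/12 ≈ 36.86 kt.
37 kt ≥ 30 kt ⇒ rapid intensification.

37 kt, yes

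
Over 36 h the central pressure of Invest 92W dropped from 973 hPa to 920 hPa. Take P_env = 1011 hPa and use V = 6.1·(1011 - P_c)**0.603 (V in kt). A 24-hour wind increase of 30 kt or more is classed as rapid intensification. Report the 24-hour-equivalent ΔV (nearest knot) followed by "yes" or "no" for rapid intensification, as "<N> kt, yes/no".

V₁: ΔP = 38, V ≈ 6.1 × 38^0.603 ≈ 54.69 kt.
V₂: ΔP = 91, V ≈ 6.1 × 91^0.603 ≈ 92.60 kt.
ΔV over 36 h = 37.91 kt → 24 h equivalent = 37.91 × 24/36 ≈ 25.27 kt.
25 kt < 30 kt ⇒ not rapid intensification.

25 kt, no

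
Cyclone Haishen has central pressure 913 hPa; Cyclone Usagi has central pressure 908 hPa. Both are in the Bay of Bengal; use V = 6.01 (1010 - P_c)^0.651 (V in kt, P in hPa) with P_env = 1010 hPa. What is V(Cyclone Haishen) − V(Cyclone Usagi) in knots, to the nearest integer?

-4 kt

Cyclone Haishen: ΔP = 97; V ≈ 6.01 × 97^0.651 ≈ 118.10 kt.
Cyclone Usagi: ΔP = 102; V ≈ 6.01 × 102^0.651 ≈ 122.03 kt.
Difference ≈ 118.10 − 122.03 = -3.93 → -4 kt.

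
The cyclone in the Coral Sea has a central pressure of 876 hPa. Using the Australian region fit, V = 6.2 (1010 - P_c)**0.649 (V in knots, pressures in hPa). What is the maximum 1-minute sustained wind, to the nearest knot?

ΔP = 1010 − 876 = 134 hPa.
134^0.649 ≈ 24.015.
V ≈ 6.2 × 24.015 ≈ 148.9 kt.

149 kt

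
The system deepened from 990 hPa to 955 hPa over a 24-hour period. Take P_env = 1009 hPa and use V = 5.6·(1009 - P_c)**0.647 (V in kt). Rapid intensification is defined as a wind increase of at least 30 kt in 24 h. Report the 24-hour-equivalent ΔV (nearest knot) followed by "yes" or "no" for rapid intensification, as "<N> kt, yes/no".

36 kt, yes

V₁: ΔP = 19, V ≈ 5.6 × 19^0.647 ≈ 37.63 kt.
V₂: ΔP = 54, V ≈ 5.6 × 54^0.647 ≈ 73.97 kt.
ΔV over 24 h = 36.34 kt → 24 h equivalent = 36.34 × 24/24 ≈ 36.34 kt.
36 kt ≥ 30 kt ⇒ rapid intensification.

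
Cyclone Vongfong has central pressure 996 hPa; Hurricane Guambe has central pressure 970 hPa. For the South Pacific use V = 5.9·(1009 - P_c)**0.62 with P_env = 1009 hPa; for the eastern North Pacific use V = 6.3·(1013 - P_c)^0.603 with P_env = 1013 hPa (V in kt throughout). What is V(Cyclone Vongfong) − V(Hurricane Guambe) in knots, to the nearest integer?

Cyclone Vongfong: ΔP = 13; V ≈ 5.9 × 13^0.62 ≈ 28.94 kt.
Hurricane Guambe: ΔP = 43; V ≈ 6.3 × 43^0.603 ≈ 60.86 kt.
Difference ≈ 28.94 − 60.86 = -31.92 → -32 kt.

-32 kt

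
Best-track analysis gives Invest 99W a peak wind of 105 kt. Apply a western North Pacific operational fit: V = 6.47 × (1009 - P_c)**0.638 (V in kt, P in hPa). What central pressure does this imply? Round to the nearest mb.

930 mb

ΔP = (V / 6.47)^(1/0.638) = (105/6.47)^1.567.
105/6.47 = 16.229; 16.229^1.567 ≈ 78.89 mb.
P_c = 1009 − 78.89 = 930.11 ≈ 930 mb.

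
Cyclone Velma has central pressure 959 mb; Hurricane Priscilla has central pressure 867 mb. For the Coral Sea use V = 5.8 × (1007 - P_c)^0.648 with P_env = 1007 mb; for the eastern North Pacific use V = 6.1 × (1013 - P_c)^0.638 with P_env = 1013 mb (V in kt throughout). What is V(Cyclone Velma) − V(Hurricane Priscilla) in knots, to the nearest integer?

Cyclone Velma: ΔP = 48; V ≈ 5.8 × 48^0.648 ≈ 71.26 kt.
Hurricane Priscilla: ΔP = 146; V ≈ 6.1 × 146^0.638 ≈ 146.62 kt.
Difference ≈ 71.26 − 146.62 = -75.36 → -75 kt.

-75 kt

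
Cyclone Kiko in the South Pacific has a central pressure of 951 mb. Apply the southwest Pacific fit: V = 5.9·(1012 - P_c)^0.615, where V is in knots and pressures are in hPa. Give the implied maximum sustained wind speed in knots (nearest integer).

ΔP = 1012 − 951 = 61 mb.
61^0.615 ≈ 12.531.
V ≈ 5.9 × 12.531 ≈ 73.9 kt.

74 kt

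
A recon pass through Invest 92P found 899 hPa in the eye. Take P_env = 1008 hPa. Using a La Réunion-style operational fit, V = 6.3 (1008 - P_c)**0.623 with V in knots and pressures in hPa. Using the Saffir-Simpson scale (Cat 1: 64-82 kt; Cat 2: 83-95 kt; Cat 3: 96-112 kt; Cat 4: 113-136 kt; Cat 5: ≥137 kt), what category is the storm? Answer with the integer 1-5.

4

ΔP = 1008 − 899 = 109 hPa.
V ≈ 6.3 × 109^0.623 = 6.3 × 18.59 ≈ 117 kt.
117 kt falls in the Category 4 band.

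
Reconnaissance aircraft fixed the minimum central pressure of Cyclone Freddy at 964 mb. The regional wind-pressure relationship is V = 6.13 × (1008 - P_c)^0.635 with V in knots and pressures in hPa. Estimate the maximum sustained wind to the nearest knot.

68 kt

ΔP = 1008 − 964 = 44 mb.
44^0.635 ≈ 11.056.
V ≈ 6.13 × 11.056 ≈ 67.8 kt.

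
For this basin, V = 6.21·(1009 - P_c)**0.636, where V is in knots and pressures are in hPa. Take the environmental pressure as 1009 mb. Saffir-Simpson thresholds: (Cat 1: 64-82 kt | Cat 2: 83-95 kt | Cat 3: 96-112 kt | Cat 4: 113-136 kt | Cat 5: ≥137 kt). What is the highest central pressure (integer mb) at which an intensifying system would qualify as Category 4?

913 mb

Category 4 begins at V = 113 kt.
Required ΔP = (113/6.21)^(1/0.636) = 18.196^1.572 ≈ 95.74 mb.
P_c ≤ 1009 − 95.74 = 913.26, so the highest integer P_c is 913 mb.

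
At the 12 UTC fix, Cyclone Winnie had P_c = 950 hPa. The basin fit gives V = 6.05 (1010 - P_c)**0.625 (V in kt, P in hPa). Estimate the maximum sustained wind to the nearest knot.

78 kt

ΔP = 1010 − 950 = 60 hPa.
60^0.625 ≈ 12.922.
V ≈ 6.05 × 12.922 ≈ 78.2 kt.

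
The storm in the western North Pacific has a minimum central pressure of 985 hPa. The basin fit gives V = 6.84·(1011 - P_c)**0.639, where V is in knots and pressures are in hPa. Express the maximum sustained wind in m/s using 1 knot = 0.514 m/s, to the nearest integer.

ΔP = 1011 − 985 = 26 hPa.
V ≈ 6.84 × 26^0.639 = 6.84 × 8.020 ≈ 54.856 kt.
54.856 × 0.514 ≈ 28.20 m/s → 28 m/s.

28 m/s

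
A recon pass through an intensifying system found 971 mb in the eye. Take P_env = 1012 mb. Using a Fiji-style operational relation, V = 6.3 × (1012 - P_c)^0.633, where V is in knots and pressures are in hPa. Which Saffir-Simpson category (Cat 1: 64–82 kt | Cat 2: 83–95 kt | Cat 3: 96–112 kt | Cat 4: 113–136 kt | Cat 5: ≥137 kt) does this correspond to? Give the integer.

ΔP = 1012 − 971 = 41 mb.
V ≈ 6.3 × 41^0.633 = 6.3 × 10.49 ≈ 66 kt.
66 kt falls in the Category 1 band.

1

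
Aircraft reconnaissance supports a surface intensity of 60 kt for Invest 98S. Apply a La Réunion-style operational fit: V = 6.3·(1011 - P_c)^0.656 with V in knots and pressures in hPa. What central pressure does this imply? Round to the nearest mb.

ΔP = (V / 6.3)^(1/0.656) = (60/6.3)^1.524.
60/6.3 = 9.524; 9.524^1.524 ≈ 31.05 mb.
P_c = 1011 − 31.05 = 979.95 ≈ 980 mb.

980 mb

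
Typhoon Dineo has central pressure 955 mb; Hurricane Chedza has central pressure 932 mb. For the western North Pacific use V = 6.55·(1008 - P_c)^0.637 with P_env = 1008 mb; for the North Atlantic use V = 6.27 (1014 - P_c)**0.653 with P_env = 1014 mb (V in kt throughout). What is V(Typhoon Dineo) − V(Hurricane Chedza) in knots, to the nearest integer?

Typhoon Dineo: ΔP = 53; V ≈ 6.55 × 53^0.637 ≈ 82.15 kt.
Hurricane Chedza: ΔP = 82; V ≈ 6.27 × 82^0.653 ≈ 111.43 kt.
Difference ≈ 82.15 − 111.43 = -29.28 → -29 kt.

-29 kt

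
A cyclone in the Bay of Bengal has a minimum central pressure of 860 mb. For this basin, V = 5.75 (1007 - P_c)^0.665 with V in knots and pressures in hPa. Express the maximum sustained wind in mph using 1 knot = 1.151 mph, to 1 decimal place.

ΔP = 1007 − 860 = 147 mb.
V ≈ 5.75 × 147^0.665 = 5.75 × 27.623 ≈ 158.830 kt.
158.830 × 1.151 ≈ 182.81 mph → 182.8 mph.

182.8 mph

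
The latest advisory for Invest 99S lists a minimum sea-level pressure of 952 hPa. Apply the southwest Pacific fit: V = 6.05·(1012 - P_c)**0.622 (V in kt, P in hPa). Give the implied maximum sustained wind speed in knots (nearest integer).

ΔP = 1012 − 952 = 60 hPa.
60^0.622 ≈ 12.765.
V ≈ 6.05 × 12.765 ≈ 77.2 kt.

77 kt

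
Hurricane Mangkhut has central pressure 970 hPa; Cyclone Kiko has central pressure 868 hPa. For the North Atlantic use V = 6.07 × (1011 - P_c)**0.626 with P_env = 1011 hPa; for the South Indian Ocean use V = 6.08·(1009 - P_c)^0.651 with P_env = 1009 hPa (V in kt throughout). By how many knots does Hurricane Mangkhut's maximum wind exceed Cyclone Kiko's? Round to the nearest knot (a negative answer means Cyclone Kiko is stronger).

-90 kt

Hurricane Mangkhut: ΔP = 41; V ≈ 6.07 × 41^0.626 ≈ 62.06 kt.
Cyclone Kiko: ΔP = 141; V ≈ 6.08 × 141^0.651 ≈ 152.42 kt.
Difference ≈ 62.06 − 152.42 = -90.36 → -90 kt.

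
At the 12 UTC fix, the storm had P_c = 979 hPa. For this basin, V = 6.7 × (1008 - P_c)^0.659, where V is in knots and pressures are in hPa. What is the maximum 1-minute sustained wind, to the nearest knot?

62 kt

ΔP = 1008 − 979 = 29 hPa.
29^0.659 ≈ 9.199.
V ≈ 6.7 × 9.199 ≈ 61.6 kt.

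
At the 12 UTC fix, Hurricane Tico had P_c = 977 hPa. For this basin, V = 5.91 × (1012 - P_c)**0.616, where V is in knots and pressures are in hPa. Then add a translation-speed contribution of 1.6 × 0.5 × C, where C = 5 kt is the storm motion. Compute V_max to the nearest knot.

57 kt

ΔP = 1012 − 977 = 35 hPa.
35^0.616 ≈ 8.936.
V ≈ 5.91 × 8.936 ≈ 52.8 kt.
Translation term: 1.6 × 0.5 × 5 = 4 kt.
Corrected V ≈ 56.8 kt → 57 kt.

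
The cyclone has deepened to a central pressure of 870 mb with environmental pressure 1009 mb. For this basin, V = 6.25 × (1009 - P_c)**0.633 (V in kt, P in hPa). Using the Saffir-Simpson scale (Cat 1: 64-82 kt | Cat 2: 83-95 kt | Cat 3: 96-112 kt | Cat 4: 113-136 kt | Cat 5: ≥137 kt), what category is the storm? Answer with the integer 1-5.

5

ΔP = 1009 − 870 = 139 mb.
V ≈ 6.25 × 139^0.633 = 6.25 × 22.73 ≈ 142 kt.
142 kt falls in the Category 5 band.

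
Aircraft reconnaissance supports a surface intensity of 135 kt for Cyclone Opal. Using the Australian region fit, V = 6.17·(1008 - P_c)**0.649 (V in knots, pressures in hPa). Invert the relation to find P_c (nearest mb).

892 mb

ΔP = (V / 6.17)^(1/0.649) = (135/6.17)^1.541.
135/6.17 = 21.880; 21.880^1.541 ≈ 116.09 mb.
P_c = 1008 − 116.09 = 891.91 ≈ 892 mb.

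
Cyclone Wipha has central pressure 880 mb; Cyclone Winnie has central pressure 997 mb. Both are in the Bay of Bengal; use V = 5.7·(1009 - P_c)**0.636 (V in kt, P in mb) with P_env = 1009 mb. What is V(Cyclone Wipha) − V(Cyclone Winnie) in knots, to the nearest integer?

98 kt

Cyclone Wipha: ΔP = 129; V ≈ 5.7 × 129^0.636 ≈ 125.37 kt.
Cyclone Winnie: ΔP = 12; V ≈ 5.7 × 12^0.636 ≈ 27.68 kt.
Difference ≈ 125.37 − 27.68 = 97.69 → 98 kt.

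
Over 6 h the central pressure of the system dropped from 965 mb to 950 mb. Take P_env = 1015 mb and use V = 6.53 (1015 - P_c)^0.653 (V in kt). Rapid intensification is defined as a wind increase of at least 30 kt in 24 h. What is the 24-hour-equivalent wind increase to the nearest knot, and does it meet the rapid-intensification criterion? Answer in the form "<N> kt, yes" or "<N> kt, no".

V₁: ΔP = 50, V ≈ 6.53 × 50^0.653 ≈ 84.01 kt.
V₂: ΔP = 65, V ≈ 6.53 × 65^0.653 ≈ 99.71 kt.
ΔV over 6 h = 15.70 kt → 24 h equivalent = 15.70 × 24/6 ≈ 62.80 kt.
63 kt ≥ 30 kt ⇒ rapid intensification.

63 kt, yes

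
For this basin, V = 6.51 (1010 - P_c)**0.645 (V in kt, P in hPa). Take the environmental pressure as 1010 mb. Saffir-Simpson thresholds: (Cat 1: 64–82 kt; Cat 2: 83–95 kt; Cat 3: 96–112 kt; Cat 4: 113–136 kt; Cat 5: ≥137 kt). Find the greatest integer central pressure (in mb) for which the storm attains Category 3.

945 mb

Category 3 begins at V = 96 kt.
Required ΔP = (96/6.51)^(1/0.645) = 14.747^1.550 ≈ 64.85 mb.
P_c ≤ 1010 − 64.85 = 945.15, so the highest integer P_c is 945 mb.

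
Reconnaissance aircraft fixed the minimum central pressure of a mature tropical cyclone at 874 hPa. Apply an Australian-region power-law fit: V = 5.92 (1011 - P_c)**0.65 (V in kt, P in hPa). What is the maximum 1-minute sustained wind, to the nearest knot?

ΔP = 1011 − 874 = 137 hPa.
137^0.65 ≈ 24.483.
V ≈ 5.92 × 24.483 ≈ 144.9 kt.

145 kt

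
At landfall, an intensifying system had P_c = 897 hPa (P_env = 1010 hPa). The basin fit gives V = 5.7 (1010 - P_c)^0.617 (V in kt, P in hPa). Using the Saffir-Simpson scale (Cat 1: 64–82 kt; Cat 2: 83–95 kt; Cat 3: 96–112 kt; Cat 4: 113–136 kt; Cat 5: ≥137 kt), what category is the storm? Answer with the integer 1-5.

ΔP = 1010 − 897 = 113 hPa.
V ≈ 5.7 × 113^0.617 = 5.7 × 18.48 ≈ 105 kt.
105 kt falls in the Category 3 band.

3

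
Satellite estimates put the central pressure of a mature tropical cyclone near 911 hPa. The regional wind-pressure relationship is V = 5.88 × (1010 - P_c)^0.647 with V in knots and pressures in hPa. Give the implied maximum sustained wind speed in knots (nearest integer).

ΔP = 1010 − 911 = 99 hPa.
99^0.647 ≈ 19.551.
V ≈ 5.88 × 19.551 ≈ 115.0 kt.

115 kt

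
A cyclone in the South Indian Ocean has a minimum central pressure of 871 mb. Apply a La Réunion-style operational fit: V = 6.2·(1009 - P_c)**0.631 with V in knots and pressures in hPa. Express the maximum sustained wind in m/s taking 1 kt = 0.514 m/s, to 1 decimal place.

ΔP = 1009 − 871 = 138 mb.
V ≈ 6.2 × 138^0.631 = 6.2 × 22.401 ≈ 138.885 kt.
138.885 × 0.514 ≈ 71.39 m/s → 71.4 m/s.

71.4 m/s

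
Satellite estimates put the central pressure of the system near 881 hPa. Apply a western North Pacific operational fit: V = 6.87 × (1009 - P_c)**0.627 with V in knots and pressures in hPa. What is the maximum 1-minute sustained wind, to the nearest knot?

ΔP = 1009 − 881 = 128 hPa.
128^0.627 ≈ 20.952.
V ≈ 6.87 × 20.952 ≈ 143.9 kt.

144 kt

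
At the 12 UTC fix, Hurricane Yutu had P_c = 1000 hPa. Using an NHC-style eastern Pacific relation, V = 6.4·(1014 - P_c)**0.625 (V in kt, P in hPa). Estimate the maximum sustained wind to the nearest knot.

ΔP = 1014 − 1000 = 14 hPa.
14^0.625 ≈ 5.204.
V ≈ 6.4 × 5.204 ≈ 33.3 kt.

33 kt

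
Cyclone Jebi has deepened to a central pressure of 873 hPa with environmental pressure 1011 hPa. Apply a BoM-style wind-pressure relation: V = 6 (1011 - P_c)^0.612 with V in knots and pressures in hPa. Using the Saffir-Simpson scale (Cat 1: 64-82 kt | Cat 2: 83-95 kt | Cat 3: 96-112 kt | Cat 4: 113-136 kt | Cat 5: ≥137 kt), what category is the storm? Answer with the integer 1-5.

4

ΔP = 1011 − 873 = 138 hPa.
V ≈ 6 × 138^0.612 = 6 × 20.40 ≈ 122 kt.
122 kt falls in the Category 4 band.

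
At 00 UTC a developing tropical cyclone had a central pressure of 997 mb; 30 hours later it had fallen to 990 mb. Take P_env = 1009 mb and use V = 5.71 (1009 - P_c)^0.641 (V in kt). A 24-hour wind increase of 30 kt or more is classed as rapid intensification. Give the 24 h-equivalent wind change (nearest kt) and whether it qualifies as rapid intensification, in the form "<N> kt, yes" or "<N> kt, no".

V₁: ΔP = 12, V ≈ 5.71 × 12^0.641 ≈ 28.08 kt.
V₂: ΔP = 19, V ≈ 5.71 × 19^0.641 ≈ 37.70 kt.
ΔV over 30 h = 9.62 kt → 24 h equivalent = 9.62 × 24/30 ≈ 7.70 kt.
8 kt < 30 kt ⇒ not rapid intensification.

8 kt, no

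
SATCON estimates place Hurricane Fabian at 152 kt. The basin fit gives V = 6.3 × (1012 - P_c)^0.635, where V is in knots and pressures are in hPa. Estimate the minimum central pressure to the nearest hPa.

ΔP = (V / 6.3)^(1/0.635) = (152/6.3)^1.575.
152/6.3 = 24.127; 24.127^1.575 ≈ 150.37 hPa.
P_c = 1012 − 150.37 = 861.63 ≈ 862 hPa.

862 hPa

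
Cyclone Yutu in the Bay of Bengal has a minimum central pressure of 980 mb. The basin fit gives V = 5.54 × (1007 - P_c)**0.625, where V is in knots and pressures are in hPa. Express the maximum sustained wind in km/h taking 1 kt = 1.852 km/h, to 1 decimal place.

80.5 km/h

ΔP = 1007 − 980 = 27 mb.
V ≈ 5.54 × 27^0.625 = 5.54 × 7.845 ≈ 43.462 kt.
43.462 × 1.852 ≈ 80.49 km/h → 80.5 km/h.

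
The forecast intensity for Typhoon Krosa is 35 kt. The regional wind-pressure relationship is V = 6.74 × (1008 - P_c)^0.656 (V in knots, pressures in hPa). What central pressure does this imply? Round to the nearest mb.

996 mb

ΔP = (V / 6.74)^(1/0.656) = (35/6.74)^1.524.
35/6.74 = 5.193; 5.193^1.524 ≈ 12.32 mb.
P_c = 1008 − 12.32 = 995.68 ≈ 996 mb.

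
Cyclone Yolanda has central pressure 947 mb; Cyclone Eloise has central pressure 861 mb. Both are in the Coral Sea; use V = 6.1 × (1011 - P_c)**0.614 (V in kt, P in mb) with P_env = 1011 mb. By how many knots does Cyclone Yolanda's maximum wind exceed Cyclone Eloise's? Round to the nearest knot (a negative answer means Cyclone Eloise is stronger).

Cyclone Yolanda: ΔP = 64; V ≈ 6.1 × 64^0.614 ≈ 78.40 kt.
Cyclone Eloise: ΔP = 150; V ≈ 6.1 × 150^0.614 ≈ 132.27 kt.
Difference ≈ 78.40 − 132.27 = -53.87 → -54 kt.

-54 kt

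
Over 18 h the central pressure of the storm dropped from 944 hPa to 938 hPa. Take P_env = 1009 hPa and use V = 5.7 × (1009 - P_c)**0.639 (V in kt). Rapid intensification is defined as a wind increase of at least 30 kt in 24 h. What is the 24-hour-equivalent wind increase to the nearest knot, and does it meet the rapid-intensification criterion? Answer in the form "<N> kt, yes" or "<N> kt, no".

6 kt, no

V₁: ΔP = 65, V ≈ 5.7 × 65^0.639 ≈ 82.10 kt.
V₂: ΔP = 71, V ≈ 5.7 × 71^0.639 ≈ 86.86 kt.
ΔV over 18 h = 4.76 kt → 24 h equivalent = 4.76 × 24/18 ≈ 6.35 kt.
6 kt < 30 kt ⇒ not rapid intensification.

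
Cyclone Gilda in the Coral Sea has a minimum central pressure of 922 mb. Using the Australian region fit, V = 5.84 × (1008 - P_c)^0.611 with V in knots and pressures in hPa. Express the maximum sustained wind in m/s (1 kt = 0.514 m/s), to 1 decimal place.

45.6 m/s

ΔP = 1008 − 922 = 86 mb.
V ≈ 5.84 × 86^0.611 = 5.84 × 15.205 ≈ 88.796 kt.
88.796 × 0.514 ≈ 45.64 m/s → 45.6 m/s.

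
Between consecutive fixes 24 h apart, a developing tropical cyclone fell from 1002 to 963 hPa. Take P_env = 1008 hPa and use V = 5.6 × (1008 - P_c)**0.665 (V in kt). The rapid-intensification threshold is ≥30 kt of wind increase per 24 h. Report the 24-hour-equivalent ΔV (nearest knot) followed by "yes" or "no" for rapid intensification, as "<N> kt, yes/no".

V₁: ΔP = 6, V ≈ 5.6 × 6^0.665 ≈ 18.44 kt.
V₂: ΔP = 45, V ≈ 5.6 × 45^0.665 ≈ 70.40 kt.
ΔV over 24 h = 51.96 kt → 24 h equivalent = 51.96 × 24/24 ≈ 51.96 kt.
52 kt ≥ 30 kt ⇒ rapid intensification.

52 kt, yes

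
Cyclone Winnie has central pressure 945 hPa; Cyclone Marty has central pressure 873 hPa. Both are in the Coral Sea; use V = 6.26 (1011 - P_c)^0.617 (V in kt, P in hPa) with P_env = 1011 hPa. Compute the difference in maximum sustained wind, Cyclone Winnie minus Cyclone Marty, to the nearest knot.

Cyclone Winnie: ΔP = 66; V ≈ 6.26 × 66^0.617 ≈ 83.03 kt.
Cyclone Marty: ΔP = 138; V ≈ 6.26 × 138^0.617 ≈ 130.88 kt.
Difference ≈ 83.03 − 130.88 = -47.85 → -48 kt.

-48 kt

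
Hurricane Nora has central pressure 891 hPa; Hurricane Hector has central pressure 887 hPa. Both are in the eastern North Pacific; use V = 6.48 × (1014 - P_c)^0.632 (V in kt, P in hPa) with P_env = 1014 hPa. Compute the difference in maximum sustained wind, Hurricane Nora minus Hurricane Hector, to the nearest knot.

-3 kt

Hurricane Nora: ΔP = 123; V ≈ 6.48 × 123^0.632 ≈ 135.64 kt.
Hurricane Hector: ΔP = 127; V ≈ 6.48 × 127^0.632 ≈ 138.41 kt.
Difference ≈ 135.64 − 138.41 = -2.77 → -3 kt.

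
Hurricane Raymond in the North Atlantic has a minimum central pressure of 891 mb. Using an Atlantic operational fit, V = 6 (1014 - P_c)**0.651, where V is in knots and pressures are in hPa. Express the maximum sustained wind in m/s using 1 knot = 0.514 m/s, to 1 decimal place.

70.7 m/s

ΔP = 1014 − 891 = 123 mb.
V ≈ 6 × 123^0.651 = 6 × 22.937 ≈ 137.619 kt.
137.619 × 0.514 ≈ 70.74 m/s → 70.7 m/s.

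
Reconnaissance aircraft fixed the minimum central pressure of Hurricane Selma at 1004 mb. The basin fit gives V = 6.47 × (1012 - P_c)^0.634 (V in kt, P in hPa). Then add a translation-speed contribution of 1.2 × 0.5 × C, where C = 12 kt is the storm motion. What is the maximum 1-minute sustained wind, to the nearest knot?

31 kt

ΔP = 1012 − 1004 = 8 mb.
8^0.634 ≈ 3.737.
V ≈ 6.47 × 3.737 ≈ 24.2 kt.
Translation term: 1.2 × 0.5 × 12 = 7.2 kt.
Corrected V ≈ 31.4 kt → 31 kt.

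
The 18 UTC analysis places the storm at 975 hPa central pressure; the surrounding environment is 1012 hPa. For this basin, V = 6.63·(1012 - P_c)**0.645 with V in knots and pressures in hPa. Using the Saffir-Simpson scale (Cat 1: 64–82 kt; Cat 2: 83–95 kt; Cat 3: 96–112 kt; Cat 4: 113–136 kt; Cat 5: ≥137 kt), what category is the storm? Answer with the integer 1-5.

ΔP = 1012 − 975 = 37 hPa.
V ≈ 6.63 × 37^0.645 = 6.63 × 10.27 ≈ 68 kt.
68 kt falls in the Category 1 band.

1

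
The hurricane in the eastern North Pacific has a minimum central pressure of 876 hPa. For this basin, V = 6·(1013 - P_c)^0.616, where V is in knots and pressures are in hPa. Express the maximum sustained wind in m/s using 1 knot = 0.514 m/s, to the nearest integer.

64 m/s

ΔP = 1013 − 876 = 137 hPa.
V ≈ 6 × 137^0.616 = 6 × 20.712 ≈ 124.271 kt.
124.271 × 0.514 ≈ 63.88 m/s → 64 m/s.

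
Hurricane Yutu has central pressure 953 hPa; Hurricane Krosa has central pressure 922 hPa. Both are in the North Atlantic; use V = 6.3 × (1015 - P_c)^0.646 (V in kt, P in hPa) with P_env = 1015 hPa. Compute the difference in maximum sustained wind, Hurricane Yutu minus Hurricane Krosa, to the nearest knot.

Hurricane Yutu: ΔP = 62; V ≈ 6.3 × 62^0.646 ≈ 90.62 kt.
Hurricane Krosa: ΔP = 93; V ≈ 6.3 × 93^0.646 ≈ 117.76 kt.
Difference ≈ 90.62 − 117.76 = -27.14 → -27 kt.

-27 kt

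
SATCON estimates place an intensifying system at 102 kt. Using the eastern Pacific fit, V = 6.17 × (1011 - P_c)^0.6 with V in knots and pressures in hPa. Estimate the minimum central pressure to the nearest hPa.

ΔP = (V / 6.17)^(1/0.6) = (102/6.17)^1.667.
102/6.17 = 16.532; 16.532^1.667 ≈ 107.28 hPa.
P_c = 1011 − 107.28 = 903.72 ≈ 904 hPa.

904 hPa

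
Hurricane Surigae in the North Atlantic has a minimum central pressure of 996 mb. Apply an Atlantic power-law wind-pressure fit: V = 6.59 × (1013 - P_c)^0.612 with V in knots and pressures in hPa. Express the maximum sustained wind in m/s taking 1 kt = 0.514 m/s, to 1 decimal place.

19.2 m/s

ΔP = 1013 − 996 = 17 mb.
V ≈ 6.59 × 17^0.612 = 6.59 × 5.663 ≈ 37.318 kt.
37.318 × 0.514 ≈ 19.18 m/s → 19.2 m/s.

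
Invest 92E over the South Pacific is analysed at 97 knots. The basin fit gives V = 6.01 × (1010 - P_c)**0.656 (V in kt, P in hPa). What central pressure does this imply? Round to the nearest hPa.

ΔP = (V / 6.01)^(1/0.656) = (97/6.01)^1.524.
97/6.01 = 16.140; 16.140^1.524 ≈ 69.39 hPa.
P_c = 1010 − 69.39 = 940.61 ≈ 941 hPa.

941 hPa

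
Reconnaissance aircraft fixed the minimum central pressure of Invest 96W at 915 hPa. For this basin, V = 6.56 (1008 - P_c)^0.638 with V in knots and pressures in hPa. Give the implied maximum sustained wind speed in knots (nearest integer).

ΔP = 1008 − 915 = 93 hPa.
93^0.638 ≈ 18.026.
V ≈ 6.56 × 18.026 ≈ 118.2 kt.

118 kt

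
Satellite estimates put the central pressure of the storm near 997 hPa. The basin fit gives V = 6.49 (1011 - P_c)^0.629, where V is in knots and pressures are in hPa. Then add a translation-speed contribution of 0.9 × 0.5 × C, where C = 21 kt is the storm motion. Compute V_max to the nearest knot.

ΔP = 1011 − 997 = 14 hPa.
14^0.629 ≈ 5.259.
V ≈ 6.49 × 5.259 ≈ 34.1 kt.
Translation term: 0.9 × 0.5 × 21 = 9.45 kt.
Corrected V ≈ 43.55 kt → 44 kt.

44 kt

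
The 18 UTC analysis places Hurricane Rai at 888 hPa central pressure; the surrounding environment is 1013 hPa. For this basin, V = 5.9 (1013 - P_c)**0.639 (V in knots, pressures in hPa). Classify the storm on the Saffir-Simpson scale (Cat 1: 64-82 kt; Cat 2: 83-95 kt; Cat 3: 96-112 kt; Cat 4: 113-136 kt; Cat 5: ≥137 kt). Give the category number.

4

ΔP = 1013 − 888 = 125 hPa.
V ≈ 5.9 × 125^0.639 = 5.9 × 21.87 ≈ 129 kt.
129 kt falls in the Category 4 band.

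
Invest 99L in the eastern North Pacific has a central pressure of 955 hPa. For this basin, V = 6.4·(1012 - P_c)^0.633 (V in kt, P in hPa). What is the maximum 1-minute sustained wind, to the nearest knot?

ΔP = 1012 − 955 = 57 hPa.
57^0.633 ≈ 12.926.
V ≈ 6.4 × 12.926 ≈ 82.7 kt.

83 kt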